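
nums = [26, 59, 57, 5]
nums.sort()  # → [5, 26, 57, 59]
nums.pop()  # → 59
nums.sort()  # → [5, 26, 57]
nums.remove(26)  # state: [5, 57]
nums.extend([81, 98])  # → [5, 57, 81, 98]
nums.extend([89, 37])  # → [5, 57, 81, 98, 89, 37]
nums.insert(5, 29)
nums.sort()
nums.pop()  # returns 98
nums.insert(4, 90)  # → [5, 29, 37, 57, 90, 81, 89]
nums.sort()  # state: [5, 29, 37, 57, 81, 89, 90]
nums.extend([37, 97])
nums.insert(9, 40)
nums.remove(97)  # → [5, 29, 37, 57, 81, 89, 90, 37, 40]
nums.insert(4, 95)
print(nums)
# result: [5, 29, 37, 57, 95, 81, 89, 90, 37, 40]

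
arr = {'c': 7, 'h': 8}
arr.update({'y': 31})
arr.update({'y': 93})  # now {'c': 7, 'h': 8, 'y': 93}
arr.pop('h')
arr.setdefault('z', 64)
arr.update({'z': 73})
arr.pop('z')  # 73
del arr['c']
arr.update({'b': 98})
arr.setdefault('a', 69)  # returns 69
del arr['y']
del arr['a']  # {'b': 98}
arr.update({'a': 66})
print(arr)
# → {'b': 98, 'a': 66}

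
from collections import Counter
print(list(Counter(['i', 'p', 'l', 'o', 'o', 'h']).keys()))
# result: ['i', 'p', 'l', 'o', 'h']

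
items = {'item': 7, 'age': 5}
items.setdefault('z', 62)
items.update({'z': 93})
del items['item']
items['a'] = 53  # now {'age': 5, 'z': 93, 'a': 53}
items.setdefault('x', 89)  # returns 89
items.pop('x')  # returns 89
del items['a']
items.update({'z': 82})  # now {'age': 5, 'z': 82}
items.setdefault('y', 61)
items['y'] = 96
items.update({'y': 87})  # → {'age': 5, 'z': 82, 'y': 87}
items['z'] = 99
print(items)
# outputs {'age': 5, 'z': 99, 'y': 87}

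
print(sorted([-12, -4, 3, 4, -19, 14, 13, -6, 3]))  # [-19, -12, -6, -4, 3, 3, 4, 13, 14]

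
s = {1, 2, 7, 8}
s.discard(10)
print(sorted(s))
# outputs [1, 2, 7, 8]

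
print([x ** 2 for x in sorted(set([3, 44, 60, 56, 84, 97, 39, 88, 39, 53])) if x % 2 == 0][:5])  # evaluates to [1936, 3136, 3600, 7056, 7744]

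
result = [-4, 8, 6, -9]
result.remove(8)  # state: [-4, 6, -9]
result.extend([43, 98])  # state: [-4, 6, -9, 43, 98]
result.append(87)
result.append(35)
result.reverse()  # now [35, 87, 98, 43, -9, 6, -4]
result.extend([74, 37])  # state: [35, 87, 98, 43, -9, 6, -4, 74, 37]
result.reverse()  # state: [37, 74, -4, 6, -9, 43, 98, 87, 35]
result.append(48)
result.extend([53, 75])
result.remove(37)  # [74, -4, 6, -9, 43, 98, 87, 35, 48, 53, 75]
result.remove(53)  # [74, -4, 6, -9, 43, 98, 87, 35, 48, 75]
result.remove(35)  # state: [74, -4, 6, -9, 43, 98, 87, 48, 75]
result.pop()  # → 75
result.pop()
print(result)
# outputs [74, -4, 6, -9, 43, 98, 87]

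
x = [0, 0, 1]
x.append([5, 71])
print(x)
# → [0, 0, 1, [5, 71]]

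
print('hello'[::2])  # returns hlo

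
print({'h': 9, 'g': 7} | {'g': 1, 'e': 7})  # {'h': 9, 'g': 1, 'e': 7}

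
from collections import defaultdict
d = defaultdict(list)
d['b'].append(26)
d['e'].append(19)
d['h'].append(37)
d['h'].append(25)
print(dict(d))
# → {'b': [26], 'e': [19], 'h': [37, 25]}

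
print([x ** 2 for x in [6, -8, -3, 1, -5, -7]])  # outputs [36, 64, 9, 1, 25, 49]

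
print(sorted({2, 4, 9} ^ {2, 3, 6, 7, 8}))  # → [3, 4, 6, 7, 8, 9]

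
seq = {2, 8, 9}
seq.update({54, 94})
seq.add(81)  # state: {2, 8, 9, 54, 81, 94}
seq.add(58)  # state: {2, 8, 9, 54, 58, 81, 94}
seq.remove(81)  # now {2, 8, 9, 54, 58, 94}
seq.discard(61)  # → {2, 8, 9, 54, 58, 94}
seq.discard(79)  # {2, 8, 9, 54, 58, 94}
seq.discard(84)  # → {2, 8, 9, 54, 58, 94}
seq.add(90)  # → {2, 8, 9, 54, 58, 90, 94}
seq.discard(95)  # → {2, 8, 9, 54, 58, 90, 94}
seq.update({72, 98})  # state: {2, 8, 9, 54, 58, 72, 90, 94, 98}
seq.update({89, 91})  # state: {2, 8, 9, 54, 58, 72, 89, 90, 91, 94, 98}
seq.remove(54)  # {2, 8, 9, 58, 72, 89, 90, 91, 94, 98}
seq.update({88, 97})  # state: {2, 8, 9, 58, 72, 88, 89, 90, 91, 94, 97, 98}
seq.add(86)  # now {2, 8, 9, 58, 72, 86, 88, 89, 90, 91, 94, 97, 98}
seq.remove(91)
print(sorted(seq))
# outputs [2, 8, 9, 58, 72, 86, 88, 89, 90, 94, 97, 98]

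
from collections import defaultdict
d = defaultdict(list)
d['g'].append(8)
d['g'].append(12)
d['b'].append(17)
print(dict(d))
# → {'g': [8, 12], 'b': [17]}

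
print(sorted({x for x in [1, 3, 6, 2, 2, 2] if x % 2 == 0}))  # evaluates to [2, 6]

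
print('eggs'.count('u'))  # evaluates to 0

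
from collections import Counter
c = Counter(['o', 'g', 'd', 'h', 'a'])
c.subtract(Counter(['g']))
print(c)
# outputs Counter({'o': 1, 'd': 1, 'h': 1, 'a': 1, 'g': 0})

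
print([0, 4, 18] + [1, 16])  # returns [0, 4, 18, 1, 16]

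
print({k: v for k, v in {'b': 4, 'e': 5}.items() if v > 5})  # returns {}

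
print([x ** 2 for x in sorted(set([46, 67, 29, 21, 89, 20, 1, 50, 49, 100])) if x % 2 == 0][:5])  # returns [400, 2116, 2500, 10000]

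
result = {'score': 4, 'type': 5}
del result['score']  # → {'type': 5}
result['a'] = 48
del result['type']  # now {'a': 48}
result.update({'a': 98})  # {'a': 98}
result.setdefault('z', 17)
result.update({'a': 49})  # {'a': 49, 'z': 17}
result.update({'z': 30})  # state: {'a': 49, 'z': 30}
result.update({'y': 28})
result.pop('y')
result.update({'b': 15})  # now {'a': 49, 'z': 30, 'b': 15}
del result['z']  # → {'a': 49, 'b': 15}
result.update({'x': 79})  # {'a': 49, 'b': 15, 'x': 79}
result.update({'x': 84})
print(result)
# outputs {'a': 49, 'b': 15, 'x': 84}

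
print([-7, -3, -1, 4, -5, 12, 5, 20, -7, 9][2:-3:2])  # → [-1, -5, 5]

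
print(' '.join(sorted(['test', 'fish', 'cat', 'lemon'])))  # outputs cat fish lemon test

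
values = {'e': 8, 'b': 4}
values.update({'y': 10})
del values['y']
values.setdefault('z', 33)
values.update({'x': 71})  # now {'e': 8, 'b': 4, 'z': 33, 'x': 71}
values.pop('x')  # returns 71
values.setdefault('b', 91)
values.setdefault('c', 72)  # 72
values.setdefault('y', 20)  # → 20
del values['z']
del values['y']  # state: {'e': 8, 'b': 4, 'c': 72}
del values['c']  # {'e': 8, 'b': 4}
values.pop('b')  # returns 4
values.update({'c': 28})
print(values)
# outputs {'e': 8, 'c': 28}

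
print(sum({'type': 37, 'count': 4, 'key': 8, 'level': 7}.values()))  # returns 56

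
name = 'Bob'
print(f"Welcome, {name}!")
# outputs Welcome, Bob!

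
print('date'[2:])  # te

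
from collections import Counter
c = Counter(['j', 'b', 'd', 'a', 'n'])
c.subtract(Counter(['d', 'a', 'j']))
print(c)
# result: Counter({'b': 1, 'n': 1, 'j': 0, 'd': 0, 'a': 0})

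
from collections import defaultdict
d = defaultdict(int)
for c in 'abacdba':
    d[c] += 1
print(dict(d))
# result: {'a': 3, 'b': 2, 'c': 1, 'd': 1}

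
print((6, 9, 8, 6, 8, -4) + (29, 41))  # (6, 9, 8, 6, 8, -4, 29, 41)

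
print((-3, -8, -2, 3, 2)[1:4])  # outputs (-8, -2, 3)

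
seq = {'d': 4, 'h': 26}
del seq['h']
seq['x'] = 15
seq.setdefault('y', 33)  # 33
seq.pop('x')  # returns 15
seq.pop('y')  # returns 33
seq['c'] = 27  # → {'d': 4, 'c': 27}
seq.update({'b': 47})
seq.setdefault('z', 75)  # 75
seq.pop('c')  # 27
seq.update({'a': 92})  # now {'d': 4, 'b': 47, 'z': 75, 'a': 92}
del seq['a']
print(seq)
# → {'d': 4, 'b': 47, 'z': 75}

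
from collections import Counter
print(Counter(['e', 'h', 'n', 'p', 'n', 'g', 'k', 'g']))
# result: Counter({'n': 2, 'g': 2, 'e': 1, 'h': 1, 'p': 1, 'k': 1})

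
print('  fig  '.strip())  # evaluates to fig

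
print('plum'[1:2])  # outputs l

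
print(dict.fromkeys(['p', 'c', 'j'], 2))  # {'p': 2, 'c': 2, 'j': 2}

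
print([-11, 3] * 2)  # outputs [-11, 3, -11, 3]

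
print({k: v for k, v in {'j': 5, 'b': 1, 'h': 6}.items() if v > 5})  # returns {'h': 6}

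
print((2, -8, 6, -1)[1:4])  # (-8, 6, -1)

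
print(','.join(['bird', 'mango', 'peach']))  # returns bird,mango,peach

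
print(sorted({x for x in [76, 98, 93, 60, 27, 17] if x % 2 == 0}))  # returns [60, 76, 98]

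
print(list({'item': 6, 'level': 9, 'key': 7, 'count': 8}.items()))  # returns [('item', 6), ('level', 9), ('key', 7), ('count', 8)]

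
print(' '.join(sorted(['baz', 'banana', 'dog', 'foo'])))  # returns banana baz dog foo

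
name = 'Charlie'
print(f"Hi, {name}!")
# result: Hi, Charlie!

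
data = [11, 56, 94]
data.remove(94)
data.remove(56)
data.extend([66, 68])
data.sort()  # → [11, 66, 68]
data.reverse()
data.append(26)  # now [68, 66, 11, 26]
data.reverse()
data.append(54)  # [26, 11, 66, 68, 54]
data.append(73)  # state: [26, 11, 66, 68, 54, 73]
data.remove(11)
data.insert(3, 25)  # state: [26, 66, 68, 25, 54, 73]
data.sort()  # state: [25, 26, 54, 66, 68, 73]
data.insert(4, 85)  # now [25, 26, 54, 66, 85, 68, 73]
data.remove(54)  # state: [25, 26, 66, 85, 68, 73]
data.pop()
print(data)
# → [25, 26, 66, 85, 68]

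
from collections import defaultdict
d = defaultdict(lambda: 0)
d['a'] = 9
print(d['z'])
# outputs 0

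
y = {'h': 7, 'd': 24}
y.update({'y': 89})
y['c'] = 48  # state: {'h': 7, 'd': 24, 'y': 89, 'c': 48}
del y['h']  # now {'d': 24, 'y': 89, 'c': 48}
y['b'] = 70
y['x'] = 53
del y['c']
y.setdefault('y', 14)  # 89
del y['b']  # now {'d': 24, 'y': 89, 'x': 53}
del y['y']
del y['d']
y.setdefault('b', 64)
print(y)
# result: {'x': 53, 'b': 64}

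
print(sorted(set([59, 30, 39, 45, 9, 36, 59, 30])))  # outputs [9, 30, 36, 39, 45, 59]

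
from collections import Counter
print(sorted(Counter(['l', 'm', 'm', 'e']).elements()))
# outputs ['e', 'l', 'm', 'm']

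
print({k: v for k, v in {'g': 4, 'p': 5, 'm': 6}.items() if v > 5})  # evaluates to {'m': 6}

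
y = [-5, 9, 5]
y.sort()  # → [-5, 5, 9]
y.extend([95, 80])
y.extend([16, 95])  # [-5, 5, 9, 95, 80, 16, 95]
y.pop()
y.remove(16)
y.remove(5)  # [-5, 9, 95, 80]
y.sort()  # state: [-5, 9, 80, 95]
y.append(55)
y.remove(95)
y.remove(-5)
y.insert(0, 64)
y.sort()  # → [9, 55, 64, 80]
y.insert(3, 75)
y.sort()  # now [9, 55, 64, 75, 80]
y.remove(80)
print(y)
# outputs [9, 55, 64, 75]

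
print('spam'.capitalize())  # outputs Spam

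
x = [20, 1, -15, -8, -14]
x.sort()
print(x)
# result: [-15, -14, -8, 1, 20]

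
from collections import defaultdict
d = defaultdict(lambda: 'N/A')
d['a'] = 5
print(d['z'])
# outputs N/A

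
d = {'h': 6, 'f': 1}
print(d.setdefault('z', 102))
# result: 102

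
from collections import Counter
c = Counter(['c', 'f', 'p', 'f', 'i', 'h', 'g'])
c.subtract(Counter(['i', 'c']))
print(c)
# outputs Counter({'f': 2, 'p': 1, 'h': 1, 'g': 1, 'c': 0, 'i': 0})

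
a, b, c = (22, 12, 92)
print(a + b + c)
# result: 126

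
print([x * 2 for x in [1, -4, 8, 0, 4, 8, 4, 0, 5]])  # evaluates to [2, -8, 16, 0, 8, 16, 8, 0, 10]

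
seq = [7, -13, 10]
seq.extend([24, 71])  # [7, -13, 10, 24, 71]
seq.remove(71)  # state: [7, -13, 10, 24]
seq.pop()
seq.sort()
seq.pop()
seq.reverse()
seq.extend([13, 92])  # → [7, -13, 13, 92]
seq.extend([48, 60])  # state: [7, -13, 13, 92, 48, 60]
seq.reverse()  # [60, 48, 92, 13, -13, 7]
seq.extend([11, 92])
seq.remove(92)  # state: [60, 48, 13, -13, 7, 11, 92]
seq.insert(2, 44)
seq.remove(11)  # [60, 48, 44, 13, -13, 7, 92]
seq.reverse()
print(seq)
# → [92, 7, -13, 13, 44, 48, 60]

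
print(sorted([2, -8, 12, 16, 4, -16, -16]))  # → [-16, -16, -8, 2, 4, 12, 16]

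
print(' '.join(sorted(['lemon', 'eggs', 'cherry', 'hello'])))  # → cherry eggs hello lemon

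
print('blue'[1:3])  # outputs lu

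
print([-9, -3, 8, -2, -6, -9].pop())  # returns -9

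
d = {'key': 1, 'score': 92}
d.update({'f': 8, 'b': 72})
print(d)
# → {'key': 1, 'score': 92, 'f': 8, 'b': 72}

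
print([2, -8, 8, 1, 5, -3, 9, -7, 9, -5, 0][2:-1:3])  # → [8, -3, 9]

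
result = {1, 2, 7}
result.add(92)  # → {1, 2, 7, 92}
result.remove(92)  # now {1, 2, 7}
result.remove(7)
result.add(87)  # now {1, 2, 87}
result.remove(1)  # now {2, 87}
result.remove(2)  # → {87}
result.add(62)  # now {62, 87}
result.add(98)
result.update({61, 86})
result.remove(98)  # {61, 62, 86, 87}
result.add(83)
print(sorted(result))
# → [61, 62, 83, 86, 87]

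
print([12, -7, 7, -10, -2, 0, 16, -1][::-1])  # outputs [-1, 16, 0, -2, -10, 7, -7, 12]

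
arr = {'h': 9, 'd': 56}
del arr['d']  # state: {'h': 9}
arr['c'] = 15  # {'h': 9, 'c': 15}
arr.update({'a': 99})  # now {'h': 9, 'c': 15, 'a': 99}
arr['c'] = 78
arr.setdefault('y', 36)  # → 36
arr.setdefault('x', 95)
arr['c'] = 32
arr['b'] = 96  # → {'h': 9, 'c': 32, 'a': 99, 'y': 36, 'x': 95, 'b': 96}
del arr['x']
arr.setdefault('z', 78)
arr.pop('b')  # 96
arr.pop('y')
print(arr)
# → {'h': 9, 'c': 32, 'a': 99, 'z': 78}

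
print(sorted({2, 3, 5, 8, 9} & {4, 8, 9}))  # [8, 9]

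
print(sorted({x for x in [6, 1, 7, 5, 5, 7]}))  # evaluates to [1, 5, 6, 7]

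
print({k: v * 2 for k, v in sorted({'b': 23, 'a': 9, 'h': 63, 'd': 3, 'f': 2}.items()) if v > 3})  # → {'a': 18, 'b': 46, 'h': 126}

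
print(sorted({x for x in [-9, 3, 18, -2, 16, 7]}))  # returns [-9, -2, 3, 7, 16, 18]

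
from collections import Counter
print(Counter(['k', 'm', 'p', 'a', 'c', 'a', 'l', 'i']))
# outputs Counter({'a': 2, 'k': 1, 'm': 1, 'p': 1, 'c': 1, 'l': 1, 'i': 1})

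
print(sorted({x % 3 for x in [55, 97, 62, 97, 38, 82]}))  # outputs [1, 2]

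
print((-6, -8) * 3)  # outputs (-6, -8, -6, -8, -6, -8)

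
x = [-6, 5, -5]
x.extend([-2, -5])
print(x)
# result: [-6, 5, -5, -2, -5]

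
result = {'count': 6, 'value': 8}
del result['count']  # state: {'value': 8}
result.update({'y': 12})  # {'value': 8, 'y': 12}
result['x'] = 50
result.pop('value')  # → 8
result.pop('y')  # 12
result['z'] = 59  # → {'x': 50, 'z': 59}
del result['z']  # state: {'x': 50}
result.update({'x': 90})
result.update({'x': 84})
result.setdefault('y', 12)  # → 12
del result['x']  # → {'y': 12}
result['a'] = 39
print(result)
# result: {'y': 12, 'a': 39}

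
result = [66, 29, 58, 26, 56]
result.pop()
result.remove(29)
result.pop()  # 26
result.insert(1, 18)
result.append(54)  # [66, 18, 58, 54]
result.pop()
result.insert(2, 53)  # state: [66, 18, 53, 58]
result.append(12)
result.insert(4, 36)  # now [66, 18, 53, 58, 36, 12]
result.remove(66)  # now [18, 53, 58, 36, 12]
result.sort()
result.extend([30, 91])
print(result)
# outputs [12, 18, 36, 53, 58, 30, 91]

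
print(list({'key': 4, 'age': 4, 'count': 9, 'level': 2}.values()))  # [4, 4, 9, 2]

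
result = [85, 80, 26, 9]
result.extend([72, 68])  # [85, 80, 26, 9, 72, 68]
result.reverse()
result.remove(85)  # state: [68, 72, 9, 26, 80]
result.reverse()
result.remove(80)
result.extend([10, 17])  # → [26, 9, 72, 68, 10, 17]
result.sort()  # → [9, 10, 17, 26, 68, 72]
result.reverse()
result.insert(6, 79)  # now [72, 68, 26, 17, 10, 9, 79]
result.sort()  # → [9, 10, 17, 26, 68, 72, 79]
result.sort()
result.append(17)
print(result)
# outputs [9, 10, 17, 26, 68, 72, 79, 17]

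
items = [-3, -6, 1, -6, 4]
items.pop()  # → 4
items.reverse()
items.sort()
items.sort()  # [-6, -6, -3, 1]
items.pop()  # 1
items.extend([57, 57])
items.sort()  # [-6, -6, -3, 57, 57]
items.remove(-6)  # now [-6, -3, 57, 57]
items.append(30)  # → [-6, -3, 57, 57, 30]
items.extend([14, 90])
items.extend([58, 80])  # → [-6, -3, 57, 57, 30, 14, 90, 58, 80]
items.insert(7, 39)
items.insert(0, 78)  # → [78, -6, -3, 57, 57, 30, 14, 90, 39, 58, 80]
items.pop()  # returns 80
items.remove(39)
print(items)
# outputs [78, -6, -3, 57, 57, 30, 14, 90, 58]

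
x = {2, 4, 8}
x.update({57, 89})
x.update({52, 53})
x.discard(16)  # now {2, 4, 8, 52, 53, 57, 89}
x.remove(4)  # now {2, 8, 52, 53, 57, 89}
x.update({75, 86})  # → {2, 8, 52, 53, 57, 75, 86, 89}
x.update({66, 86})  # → {2, 8, 52, 53, 57, 66, 75, 86, 89}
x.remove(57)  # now {2, 8, 52, 53, 66, 75, 86, 89}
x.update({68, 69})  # {2, 8, 52, 53, 66, 68, 69, 75, 86, 89}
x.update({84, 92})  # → {2, 8, 52, 53, 66, 68, 69, 75, 84, 86, 89, 92}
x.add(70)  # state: {2, 8, 52, 53, 66, 68, 69, 70, 75, 84, 86, 89, 92}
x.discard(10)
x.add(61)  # {2, 8, 52, 53, 61, 66, 68, 69, 70, 75, 84, 86, 89, 92}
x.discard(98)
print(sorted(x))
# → [2, 8, 52, 53, 61, 66, 68, 69, 70, 75, 84, 86, 89, 92]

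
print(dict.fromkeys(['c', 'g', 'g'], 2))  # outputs {'c': 2, 'g': 2}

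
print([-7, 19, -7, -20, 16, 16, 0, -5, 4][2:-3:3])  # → [-7, 16]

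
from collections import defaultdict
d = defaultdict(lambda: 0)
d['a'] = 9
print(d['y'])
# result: 0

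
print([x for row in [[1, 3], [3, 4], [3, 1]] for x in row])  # [1, 3, 3, 4, 3, 1]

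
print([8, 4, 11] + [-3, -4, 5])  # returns [8, 4, 11, -3, -4, 5]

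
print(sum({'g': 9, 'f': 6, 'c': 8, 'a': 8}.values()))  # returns 31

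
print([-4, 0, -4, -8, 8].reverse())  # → None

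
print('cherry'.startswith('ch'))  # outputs True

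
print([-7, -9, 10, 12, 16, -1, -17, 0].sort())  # None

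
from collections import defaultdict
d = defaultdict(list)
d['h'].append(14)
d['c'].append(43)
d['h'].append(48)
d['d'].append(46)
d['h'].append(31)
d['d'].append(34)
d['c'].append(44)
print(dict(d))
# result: {'h': [14, 48, 31], 'c': [43, 44], 'd': [46, 34]}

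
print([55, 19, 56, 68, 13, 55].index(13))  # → 4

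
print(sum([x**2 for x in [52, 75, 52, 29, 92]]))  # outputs 20338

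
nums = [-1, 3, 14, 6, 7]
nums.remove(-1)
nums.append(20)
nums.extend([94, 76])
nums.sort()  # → [3, 6, 7, 14, 20, 76, 94]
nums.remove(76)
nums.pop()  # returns 94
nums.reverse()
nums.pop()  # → 3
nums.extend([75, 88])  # [20, 14, 7, 6, 75, 88]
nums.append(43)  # [20, 14, 7, 6, 75, 88, 43]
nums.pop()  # 43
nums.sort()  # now [6, 7, 14, 20, 75, 88]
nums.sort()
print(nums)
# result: [6, 7, 14, 20, 75, 88]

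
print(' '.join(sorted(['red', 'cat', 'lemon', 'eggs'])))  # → cat eggs lemon red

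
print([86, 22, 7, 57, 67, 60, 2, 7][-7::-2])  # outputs [22]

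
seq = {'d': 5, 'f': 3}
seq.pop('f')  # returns 3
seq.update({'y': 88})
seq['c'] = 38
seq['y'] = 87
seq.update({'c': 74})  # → {'d': 5, 'y': 87, 'c': 74}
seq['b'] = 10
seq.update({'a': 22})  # {'d': 5, 'y': 87, 'c': 74, 'b': 10, 'a': 22}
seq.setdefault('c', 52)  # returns 74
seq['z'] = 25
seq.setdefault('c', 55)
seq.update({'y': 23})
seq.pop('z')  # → 25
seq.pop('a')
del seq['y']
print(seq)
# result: {'d': 5, 'c': 74, 'b': 10}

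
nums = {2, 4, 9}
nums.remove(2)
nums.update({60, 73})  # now {4, 9, 60, 73}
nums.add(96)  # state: {4, 9, 60, 73, 96}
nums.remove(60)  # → {4, 9, 73, 96}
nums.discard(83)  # {4, 9, 73, 96}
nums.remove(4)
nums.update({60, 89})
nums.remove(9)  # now {60, 73, 89, 96}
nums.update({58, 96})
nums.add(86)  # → {58, 60, 73, 86, 89, 96}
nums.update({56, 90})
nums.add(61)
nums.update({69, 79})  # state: {56, 58, 60, 61, 69, 73, 79, 86, 89, 90, 96}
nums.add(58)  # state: {56, 58, 60, 61, 69, 73, 79, 86, 89, 90, 96}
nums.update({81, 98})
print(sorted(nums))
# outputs [56, 58, 60, 61, 69, 73, 79, 81, 86, 89, 90, 96, 98]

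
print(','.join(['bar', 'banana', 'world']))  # bar,banana,world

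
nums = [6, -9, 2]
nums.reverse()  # [2, -9, 6]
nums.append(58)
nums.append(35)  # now [2, -9, 6, 58, 35]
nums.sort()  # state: [-9, 2, 6, 35, 58]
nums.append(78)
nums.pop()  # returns 78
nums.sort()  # [-9, 2, 6, 35, 58]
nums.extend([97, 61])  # [-9, 2, 6, 35, 58, 97, 61]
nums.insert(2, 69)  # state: [-9, 2, 69, 6, 35, 58, 97, 61]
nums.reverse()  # [61, 97, 58, 35, 6, 69, 2, -9]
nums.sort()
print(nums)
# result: [-9, 2, 6, 35, 58, 61, 69, 97]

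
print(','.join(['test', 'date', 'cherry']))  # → test,date,cherry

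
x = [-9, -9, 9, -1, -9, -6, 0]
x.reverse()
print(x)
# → [0, -6, -9, -1, 9, -9, -9]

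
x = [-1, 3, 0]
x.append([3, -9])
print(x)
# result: [-1, 3, 0, [3, -9]]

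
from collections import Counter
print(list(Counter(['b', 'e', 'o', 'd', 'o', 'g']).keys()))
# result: ['b', 'e', 'o', 'd', 'g']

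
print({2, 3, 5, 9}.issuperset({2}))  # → True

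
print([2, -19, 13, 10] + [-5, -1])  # [2, -19, 13, 10, -5, -1]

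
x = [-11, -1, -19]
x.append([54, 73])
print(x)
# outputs [-11, -1, -19, [54, 73]]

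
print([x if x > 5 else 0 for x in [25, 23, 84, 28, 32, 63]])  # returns [25, 23, 84, 28, 32, 63]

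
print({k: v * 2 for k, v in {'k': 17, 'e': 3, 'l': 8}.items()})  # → {'k': 34, 'e': 6, 'l': 16}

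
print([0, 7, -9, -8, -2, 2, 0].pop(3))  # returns -8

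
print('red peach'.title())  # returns Red Peach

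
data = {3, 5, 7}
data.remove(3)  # {5, 7}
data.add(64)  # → {5, 7, 64}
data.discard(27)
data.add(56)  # {5, 7, 56, 64}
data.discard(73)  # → {5, 7, 56, 64}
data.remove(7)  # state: {5, 56, 64}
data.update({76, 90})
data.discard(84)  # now {5, 56, 64, 76, 90}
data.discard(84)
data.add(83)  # {5, 56, 64, 76, 83, 90}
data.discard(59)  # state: {5, 56, 64, 76, 83, 90}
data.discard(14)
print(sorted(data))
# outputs [5, 56, 64, 76, 83, 90]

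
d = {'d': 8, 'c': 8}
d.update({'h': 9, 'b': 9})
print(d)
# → {'d': 8, 'c': 8, 'h': 9, 'b': 9}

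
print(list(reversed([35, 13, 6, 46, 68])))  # [68, 46, 6, 13, 35]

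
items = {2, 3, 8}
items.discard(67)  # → {2, 3, 8}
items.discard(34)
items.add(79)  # {2, 3, 8, 79}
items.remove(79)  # {2, 3, 8}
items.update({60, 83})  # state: {2, 3, 8, 60, 83}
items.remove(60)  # {2, 3, 8, 83}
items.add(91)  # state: {2, 3, 8, 83, 91}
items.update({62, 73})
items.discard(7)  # {2, 3, 8, 62, 73, 83, 91}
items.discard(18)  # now {2, 3, 8, 62, 73, 83, 91}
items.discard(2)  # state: {3, 8, 62, 73, 83, 91}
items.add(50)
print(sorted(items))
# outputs [3, 8, 50, 62, 73, 83, 91]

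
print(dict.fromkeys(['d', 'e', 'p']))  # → {'d': None, 'e': None, 'p': None}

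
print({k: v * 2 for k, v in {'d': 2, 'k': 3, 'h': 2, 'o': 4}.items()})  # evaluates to {'d': 4, 'k': 6, 'h': 4, 'o': 8}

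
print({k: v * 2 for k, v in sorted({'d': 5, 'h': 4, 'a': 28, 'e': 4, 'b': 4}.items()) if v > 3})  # {'a': 56, 'b': 8, 'd': 10, 'e': 8, 'h': 8}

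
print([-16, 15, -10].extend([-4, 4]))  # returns None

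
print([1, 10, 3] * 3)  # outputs [1, 10, 3, 1, 10, 3, 1, 10, 3]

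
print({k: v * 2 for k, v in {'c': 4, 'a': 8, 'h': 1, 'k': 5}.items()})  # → {'c': 8, 'a': 16, 'h': 2, 'k': 10}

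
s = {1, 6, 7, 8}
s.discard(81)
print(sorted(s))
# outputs [1, 6, 7, 8]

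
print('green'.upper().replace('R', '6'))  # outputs G6EEN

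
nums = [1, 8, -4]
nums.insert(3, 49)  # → [1, 8, -4, 49]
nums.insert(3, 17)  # [1, 8, -4, 17, 49]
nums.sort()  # [-4, 1, 8, 17, 49]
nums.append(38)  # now [-4, 1, 8, 17, 49, 38]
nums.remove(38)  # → [-4, 1, 8, 17, 49]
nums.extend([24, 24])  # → [-4, 1, 8, 17, 49, 24, 24]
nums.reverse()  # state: [24, 24, 49, 17, 8, 1, -4]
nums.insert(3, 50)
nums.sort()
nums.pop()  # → 50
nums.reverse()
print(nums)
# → [49, 24, 24, 17, 8, 1, -4]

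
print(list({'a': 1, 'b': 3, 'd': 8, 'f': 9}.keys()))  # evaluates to ['a', 'b', 'd', 'f']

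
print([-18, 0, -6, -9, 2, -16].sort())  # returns None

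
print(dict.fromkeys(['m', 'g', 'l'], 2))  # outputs {'m': 2, 'g': 2, 'l': 2}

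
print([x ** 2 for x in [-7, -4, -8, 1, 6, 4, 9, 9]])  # [49, 16, 64, 1, 36, 16, 81, 81]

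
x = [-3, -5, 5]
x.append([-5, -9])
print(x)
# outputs [-3, -5, 5, [-5, -9]]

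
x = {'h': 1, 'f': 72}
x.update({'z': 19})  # {'h': 1, 'f': 72, 'z': 19}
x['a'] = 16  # {'h': 1, 'f': 72, 'z': 19, 'a': 16}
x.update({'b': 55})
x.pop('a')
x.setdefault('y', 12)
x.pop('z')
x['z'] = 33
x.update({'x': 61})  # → {'h': 1, 'f': 72, 'b': 55, 'y': 12, 'z': 33, 'x': 61}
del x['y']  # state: {'h': 1, 'f': 72, 'b': 55, 'z': 33, 'x': 61}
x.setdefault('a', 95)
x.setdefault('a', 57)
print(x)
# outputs {'h': 1, 'f': 72, 'b': 55, 'z': 33, 'x': 61, 'a': 95}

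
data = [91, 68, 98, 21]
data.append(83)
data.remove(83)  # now [91, 68, 98, 21]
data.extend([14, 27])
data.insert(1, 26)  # [91, 26, 68, 98, 21, 14, 27]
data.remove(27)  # [91, 26, 68, 98, 21, 14]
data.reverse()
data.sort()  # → [14, 21, 26, 68, 91, 98]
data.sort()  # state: [14, 21, 26, 68, 91, 98]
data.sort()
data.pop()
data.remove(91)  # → [14, 21, 26, 68]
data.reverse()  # [68, 26, 21, 14]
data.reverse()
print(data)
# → [14, 21, 26, 68]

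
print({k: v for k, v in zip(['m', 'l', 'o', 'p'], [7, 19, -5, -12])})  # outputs {'m': 7, 'l': 19, 'o': -5, 'p': -12}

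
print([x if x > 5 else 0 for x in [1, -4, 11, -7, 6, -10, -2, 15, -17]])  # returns [0, 0, 11, 0, 6, 0, 0, 15, 0]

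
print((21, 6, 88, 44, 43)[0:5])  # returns (21, 6, 88, 44, 43)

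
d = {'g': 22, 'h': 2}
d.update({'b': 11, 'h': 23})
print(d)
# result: {'g': 22, 'h': 23, 'b': 11}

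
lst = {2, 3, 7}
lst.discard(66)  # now {2, 3, 7}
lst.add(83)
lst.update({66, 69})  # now {2, 3, 7, 66, 69, 83}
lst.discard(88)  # {2, 3, 7, 66, 69, 83}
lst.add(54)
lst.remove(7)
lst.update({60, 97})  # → {2, 3, 54, 60, 66, 69, 83, 97}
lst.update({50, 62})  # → {2, 3, 50, 54, 60, 62, 66, 69, 83, 97}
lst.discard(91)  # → {2, 3, 50, 54, 60, 62, 66, 69, 83, 97}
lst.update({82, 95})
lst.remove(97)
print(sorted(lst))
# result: [2, 3, 50, 54, 60, 62, 66, 69, 82, 83, 95]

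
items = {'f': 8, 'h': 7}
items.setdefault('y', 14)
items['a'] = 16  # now {'f': 8, 'h': 7, 'y': 14, 'a': 16}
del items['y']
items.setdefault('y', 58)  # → 58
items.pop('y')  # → 58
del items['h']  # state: {'f': 8, 'a': 16}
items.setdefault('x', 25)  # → 25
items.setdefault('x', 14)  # 25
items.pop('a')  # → 16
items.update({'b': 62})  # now {'f': 8, 'x': 25, 'b': 62}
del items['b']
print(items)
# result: {'f': 8, 'x': 25}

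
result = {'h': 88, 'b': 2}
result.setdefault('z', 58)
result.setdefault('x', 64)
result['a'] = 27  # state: {'h': 88, 'b': 2, 'z': 58, 'x': 64, 'a': 27}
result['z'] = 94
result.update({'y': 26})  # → {'h': 88, 'b': 2, 'z': 94, 'x': 64, 'a': 27, 'y': 26}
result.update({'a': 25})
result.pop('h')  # 88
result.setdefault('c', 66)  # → 66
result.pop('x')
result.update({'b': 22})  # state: {'b': 22, 'z': 94, 'a': 25, 'y': 26, 'c': 66}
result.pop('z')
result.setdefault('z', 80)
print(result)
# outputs {'b': 22, 'a': 25, 'y': 26, 'c': 66, 'z': 80}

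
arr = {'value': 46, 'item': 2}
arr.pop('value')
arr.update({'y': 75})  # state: {'item': 2, 'y': 75}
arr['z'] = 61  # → {'item': 2, 'y': 75, 'z': 61}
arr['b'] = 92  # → {'item': 2, 'y': 75, 'z': 61, 'b': 92}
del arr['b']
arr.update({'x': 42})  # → {'item': 2, 'y': 75, 'z': 61, 'x': 42}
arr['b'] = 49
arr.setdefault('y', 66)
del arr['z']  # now {'item': 2, 'y': 75, 'x': 42, 'b': 49}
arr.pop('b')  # 49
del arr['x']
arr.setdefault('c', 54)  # 54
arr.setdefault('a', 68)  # 68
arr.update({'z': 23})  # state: {'item': 2, 'y': 75, 'c': 54, 'a': 68, 'z': 23}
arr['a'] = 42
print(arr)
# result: {'item': 2, 'y': 75, 'c': 54, 'a': 42, 'z': 23}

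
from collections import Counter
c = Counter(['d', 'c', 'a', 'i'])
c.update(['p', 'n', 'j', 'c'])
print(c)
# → Counter({'c': 2, 'd': 1, 'a': 1, 'i': 1, 'p': 1, 'n': 1, 'j': 1})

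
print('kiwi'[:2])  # ki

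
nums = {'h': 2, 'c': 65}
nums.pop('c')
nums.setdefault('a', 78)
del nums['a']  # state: {'h': 2}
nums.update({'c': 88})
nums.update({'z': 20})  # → {'h': 2, 'c': 88, 'z': 20}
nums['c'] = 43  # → {'h': 2, 'c': 43, 'z': 20}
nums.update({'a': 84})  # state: {'h': 2, 'c': 43, 'z': 20, 'a': 84}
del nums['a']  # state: {'h': 2, 'c': 43, 'z': 20}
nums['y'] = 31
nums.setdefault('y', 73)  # 31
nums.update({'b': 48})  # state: {'h': 2, 'c': 43, 'z': 20, 'y': 31, 'b': 48}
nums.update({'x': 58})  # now {'h': 2, 'c': 43, 'z': 20, 'y': 31, 'b': 48, 'x': 58}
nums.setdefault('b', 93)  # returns 48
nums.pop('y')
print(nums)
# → {'h': 2, 'c': 43, 'z': 20, 'b': 48, 'x': 58}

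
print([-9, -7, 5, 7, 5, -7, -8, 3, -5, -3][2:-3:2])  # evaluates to [5, 5, -8]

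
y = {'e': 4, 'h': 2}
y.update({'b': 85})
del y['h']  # {'e': 4, 'b': 85}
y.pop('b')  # 85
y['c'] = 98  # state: {'e': 4, 'c': 98}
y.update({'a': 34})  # {'e': 4, 'c': 98, 'a': 34}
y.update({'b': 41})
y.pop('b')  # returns 41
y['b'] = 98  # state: {'e': 4, 'c': 98, 'a': 34, 'b': 98}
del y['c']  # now {'e': 4, 'a': 34, 'b': 98}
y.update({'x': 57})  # {'e': 4, 'a': 34, 'b': 98, 'x': 57}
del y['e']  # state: {'a': 34, 'b': 98, 'x': 57}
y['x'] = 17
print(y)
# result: {'a': 34, 'b': 98, 'x': 17}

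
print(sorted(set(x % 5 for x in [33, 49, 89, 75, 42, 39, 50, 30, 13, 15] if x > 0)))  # [0, 2, 3, 4]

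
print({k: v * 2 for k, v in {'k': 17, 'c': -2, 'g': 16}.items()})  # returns {'k': 34, 'c': -4, 'g': 32}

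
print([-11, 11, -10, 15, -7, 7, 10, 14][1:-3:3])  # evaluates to [11, -7]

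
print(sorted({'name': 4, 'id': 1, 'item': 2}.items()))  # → [('id', 1), ('item', 2), ('name', 4)]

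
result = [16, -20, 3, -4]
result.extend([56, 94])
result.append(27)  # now [16, -20, 3, -4, 56, 94, 27]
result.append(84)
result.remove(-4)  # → [16, -20, 3, 56, 94, 27, 84]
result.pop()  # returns 84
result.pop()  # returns 27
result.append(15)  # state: [16, -20, 3, 56, 94, 15]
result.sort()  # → [-20, 3, 15, 16, 56, 94]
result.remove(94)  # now [-20, 3, 15, 16, 56]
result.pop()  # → 56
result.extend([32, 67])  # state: [-20, 3, 15, 16, 32, 67]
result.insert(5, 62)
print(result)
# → [-20, 3, 15, 16, 32, 62, 67]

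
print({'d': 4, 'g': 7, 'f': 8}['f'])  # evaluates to 8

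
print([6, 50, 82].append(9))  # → None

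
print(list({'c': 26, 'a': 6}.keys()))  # ['c', 'a']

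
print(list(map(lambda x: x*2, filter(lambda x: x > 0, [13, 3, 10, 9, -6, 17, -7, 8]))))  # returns [26, 6, 20, 18, 34, 16]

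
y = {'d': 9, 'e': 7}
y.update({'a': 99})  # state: {'d': 9, 'e': 7, 'a': 99}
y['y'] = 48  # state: {'d': 9, 'e': 7, 'a': 99, 'y': 48}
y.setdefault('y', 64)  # 48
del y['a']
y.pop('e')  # 7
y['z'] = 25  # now {'d': 9, 'y': 48, 'z': 25}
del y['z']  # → {'d': 9, 'y': 48}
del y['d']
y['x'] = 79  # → {'y': 48, 'x': 79}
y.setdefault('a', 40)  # 40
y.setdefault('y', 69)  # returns 48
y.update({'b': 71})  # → {'y': 48, 'x': 79, 'a': 40, 'b': 71}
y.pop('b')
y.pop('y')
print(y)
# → {'x': 79, 'a': 40}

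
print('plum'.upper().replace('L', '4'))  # P4UM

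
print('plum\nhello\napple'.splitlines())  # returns ['plum', 'hello', 'apple']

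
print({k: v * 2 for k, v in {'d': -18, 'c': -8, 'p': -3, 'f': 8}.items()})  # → {'d': -36, 'c': -16, 'p': -6, 'f': 16}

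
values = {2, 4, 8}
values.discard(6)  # {2, 4, 8}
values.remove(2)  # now {4, 8}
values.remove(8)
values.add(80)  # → {4, 80}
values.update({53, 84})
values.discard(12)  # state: {4, 53, 80, 84}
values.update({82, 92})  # {4, 53, 80, 82, 84, 92}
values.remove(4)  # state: {53, 80, 82, 84, 92}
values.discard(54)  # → {53, 80, 82, 84, 92}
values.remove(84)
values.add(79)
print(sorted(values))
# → [53, 79, 80, 82, 92]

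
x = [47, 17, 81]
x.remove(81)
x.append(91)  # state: [47, 17, 91]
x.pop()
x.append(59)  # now [47, 17, 59]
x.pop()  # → 59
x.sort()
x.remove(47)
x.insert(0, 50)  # [50, 17]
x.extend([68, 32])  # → [50, 17, 68, 32]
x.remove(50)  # [17, 68, 32]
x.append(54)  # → [17, 68, 32, 54]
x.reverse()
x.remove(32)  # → [54, 68, 17]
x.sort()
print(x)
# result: [17, 54, 68]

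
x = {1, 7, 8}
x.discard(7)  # {1, 8}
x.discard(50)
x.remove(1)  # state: {8}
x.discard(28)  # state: {8}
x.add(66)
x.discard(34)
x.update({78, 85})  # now {8, 66, 78, 85}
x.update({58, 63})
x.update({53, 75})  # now {8, 53, 58, 63, 66, 75, 78, 85}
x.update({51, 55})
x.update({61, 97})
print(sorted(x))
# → [8, 51, 53, 55, 58, 61, 63, 66, 75, 78, 85, 97]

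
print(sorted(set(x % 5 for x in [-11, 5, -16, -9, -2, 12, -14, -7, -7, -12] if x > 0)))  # [0, 2]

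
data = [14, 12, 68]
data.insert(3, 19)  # [14, 12, 68, 19]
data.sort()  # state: [12, 14, 19, 68]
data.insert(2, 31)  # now [12, 14, 31, 19, 68]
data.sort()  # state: [12, 14, 19, 31, 68]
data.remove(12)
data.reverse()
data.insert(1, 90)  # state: [68, 90, 31, 19, 14]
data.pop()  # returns 14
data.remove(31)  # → [68, 90, 19]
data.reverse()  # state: [19, 90, 68]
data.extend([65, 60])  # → [19, 90, 68, 65, 60]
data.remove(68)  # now [19, 90, 65, 60]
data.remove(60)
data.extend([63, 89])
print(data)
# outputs [19, 90, 65, 63, 89]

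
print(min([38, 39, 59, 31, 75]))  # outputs 31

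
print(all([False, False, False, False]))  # False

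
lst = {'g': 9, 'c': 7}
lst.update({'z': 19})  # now {'g': 9, 'c': 7, 'z': 19}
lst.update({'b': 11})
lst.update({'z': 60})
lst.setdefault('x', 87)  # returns 87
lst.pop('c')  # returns 7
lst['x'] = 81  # {'g': 9, 'z': 60, 'b': 11, 'x': 81}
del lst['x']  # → {'g': 9, 'z': 60, 'b': 11}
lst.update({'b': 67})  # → {'g': 9, 'z': 60, 'b': 67}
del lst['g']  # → {'z': 60, 'b': 67}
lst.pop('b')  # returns 67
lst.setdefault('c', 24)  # 24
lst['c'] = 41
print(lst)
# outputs {'z': 60, 'c': 41}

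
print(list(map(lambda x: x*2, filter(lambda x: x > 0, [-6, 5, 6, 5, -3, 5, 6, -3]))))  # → [10, 12, 10, 10, 12]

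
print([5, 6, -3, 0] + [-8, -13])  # [5, 6, -3, 0, -8, -13]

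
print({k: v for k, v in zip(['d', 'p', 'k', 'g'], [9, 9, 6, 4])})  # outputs {'d': 9, 'p': 9, 'k': 6, 'g': 4}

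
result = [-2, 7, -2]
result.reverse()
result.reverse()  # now [-2, 7, -2]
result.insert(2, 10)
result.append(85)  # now [-2, 7, 10, -2, 85]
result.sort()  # [-2, -2, 7, 10, 85]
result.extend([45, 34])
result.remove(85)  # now [-2, -2, 7, 10, 45, 34]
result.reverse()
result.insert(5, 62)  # [34, 45, 10, 7, -2, 62, -2]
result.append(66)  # [34, 45, 10, 7, -2, 62, -2, 66]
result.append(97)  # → [34, 45, 10, 7, -2, 62, -2, 66, 97]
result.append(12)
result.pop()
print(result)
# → [34, 45, 10, 7, -2, 62, -2, 66, 97]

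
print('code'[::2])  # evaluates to cd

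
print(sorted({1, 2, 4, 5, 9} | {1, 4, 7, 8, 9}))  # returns [1, 2, 4, 5, 7, 8, 9]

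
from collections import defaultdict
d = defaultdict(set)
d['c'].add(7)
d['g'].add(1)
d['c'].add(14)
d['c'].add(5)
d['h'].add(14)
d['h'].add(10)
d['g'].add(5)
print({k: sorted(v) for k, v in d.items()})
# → {'c': [5, 7, 14], 'g': [1, 5], 'h': [10, 14]}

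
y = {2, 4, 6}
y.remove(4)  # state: {2, 6}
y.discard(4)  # {2, 6}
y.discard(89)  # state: {2, 6}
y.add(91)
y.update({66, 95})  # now {2, 6, 66, 91, 95}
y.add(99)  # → {2, 6, 66, 91, 95, 99}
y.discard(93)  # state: {2, 6, 66, 91, 95, 99}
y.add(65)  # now {2, 6, 65, 66, 91, 95, 99}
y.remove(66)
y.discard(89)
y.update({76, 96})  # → {2, 6, 65, 76, 91, 95, 96, 99}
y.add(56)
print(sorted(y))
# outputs [2, 6, 56, 65, 76, 91, 95, 96, 99]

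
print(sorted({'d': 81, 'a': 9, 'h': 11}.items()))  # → [('a', 9), ('d', 81), ('h', 11)]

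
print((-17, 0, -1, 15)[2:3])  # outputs (-1,)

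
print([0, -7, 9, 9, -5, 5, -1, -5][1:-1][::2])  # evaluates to [-7, 9, 5]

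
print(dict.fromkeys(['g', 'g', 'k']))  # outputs {'g': None, 'k': None}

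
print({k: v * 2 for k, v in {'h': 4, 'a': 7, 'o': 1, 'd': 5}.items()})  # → {'h': 8, 'a': 14, 'o': 2, 'd': 10}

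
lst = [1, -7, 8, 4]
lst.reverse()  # [4, 8, -7, 1]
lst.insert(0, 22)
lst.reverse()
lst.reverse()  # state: [22, 4, 8, -7, 1]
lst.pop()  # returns 1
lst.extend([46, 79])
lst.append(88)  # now [22, 4, 8, -7, 46, 79, 88]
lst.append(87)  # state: [22, 4, 8, -7, 46, 79, 88, 87]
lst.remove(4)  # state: [22, 8, -7, 46, 79, 88, 87]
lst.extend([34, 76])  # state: [22, 8, -7, 46, 79, 88, 87, 34, 76]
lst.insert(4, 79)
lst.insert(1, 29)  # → [22, 29, 8, -7, 46, 79, 79, 88, 87, 34, 76]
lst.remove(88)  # [22, 29, 8, -7, 46, 79, 79, 87, 34, 76]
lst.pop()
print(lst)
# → [22, 29, 8, -7, 46, 79, 79, 87, 34]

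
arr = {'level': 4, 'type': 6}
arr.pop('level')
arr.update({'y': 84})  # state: {'type': 6, 'y': 84}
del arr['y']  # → {'type': 6}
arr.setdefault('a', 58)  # 58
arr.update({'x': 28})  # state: {'type': 6, 'a': 58, 'x': 28}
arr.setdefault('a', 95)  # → 58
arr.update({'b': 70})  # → {'type': 6, 'a': 58, 'x': 28, 'b': 70}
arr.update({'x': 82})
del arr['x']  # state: {'type': 6, 'a': 58, 'b': 70}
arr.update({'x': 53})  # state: {'type': 6, 'a': 58, 'b': 70, 'x': 53}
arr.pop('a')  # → 58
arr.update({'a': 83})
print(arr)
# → {'type': 6, 'b': 70, 'x': 53, 'a': 83}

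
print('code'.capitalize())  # Code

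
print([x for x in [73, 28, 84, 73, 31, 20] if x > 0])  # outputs [73, 28, 84, 73, 31, 20]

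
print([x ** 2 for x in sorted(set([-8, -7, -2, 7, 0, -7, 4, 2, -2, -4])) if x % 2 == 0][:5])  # [64, 16, 4, 0, 4]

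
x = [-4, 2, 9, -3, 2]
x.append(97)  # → [-4, 2, 9, -3, 2, 97]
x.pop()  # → 97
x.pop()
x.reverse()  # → [-3, 9, 2, -4]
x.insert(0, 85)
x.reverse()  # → [-4, 2, 9, -3, 85]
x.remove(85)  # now [-4, 2, 9, -3]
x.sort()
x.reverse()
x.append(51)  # [9, 2, -3, -4, 51]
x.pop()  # 51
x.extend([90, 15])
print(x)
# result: [9, 2, -3, -4, 90, 15]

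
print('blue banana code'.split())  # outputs ['blue', 'banana', 'code']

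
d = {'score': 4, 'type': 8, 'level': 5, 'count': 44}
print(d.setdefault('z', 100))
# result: 100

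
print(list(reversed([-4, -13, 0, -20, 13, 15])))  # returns [15, 13, -20, 0, -13, -4]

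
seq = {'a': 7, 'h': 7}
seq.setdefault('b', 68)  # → 68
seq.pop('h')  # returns 7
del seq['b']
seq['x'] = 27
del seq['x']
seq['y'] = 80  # {'a': 7, 'y': 80}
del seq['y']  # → {'a': 7}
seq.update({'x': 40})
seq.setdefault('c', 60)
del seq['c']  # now {'a': 7, 'x': 40}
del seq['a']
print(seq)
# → {'x': 40}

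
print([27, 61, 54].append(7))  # None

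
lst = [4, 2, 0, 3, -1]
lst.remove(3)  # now [4, 2, 0, -1]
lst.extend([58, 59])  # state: [4, 2, 0, -1, 58, 59]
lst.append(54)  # [4, 2, 0, -1, 58, 59, 54]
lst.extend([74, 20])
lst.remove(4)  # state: [2, 0, -1, 58, 59, 54, 74, 20]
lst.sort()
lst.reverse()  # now [74, 59, 58, 54, 20, 2, 0, -1]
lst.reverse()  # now [-1, 0, 2, 20, 54, 58, 59, 74]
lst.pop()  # 74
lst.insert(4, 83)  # [-1, 0, 2, 20, 83, 54, 58, 59]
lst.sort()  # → [-1, 0, 2, 20, 54, 58, 59, 83]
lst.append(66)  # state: [-1, 0, 2, 20, 54, 58, 59, 83, 66]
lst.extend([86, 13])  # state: [-1, 0, 2, 20, 54, 58, 59, 83, 66, 86, 13]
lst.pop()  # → 13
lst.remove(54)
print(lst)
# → [-1, 0, 2, 20, 58, 59, 83, 66, 86]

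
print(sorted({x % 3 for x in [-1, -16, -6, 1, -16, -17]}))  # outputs [0, 1, 2]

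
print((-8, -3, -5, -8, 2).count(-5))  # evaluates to 1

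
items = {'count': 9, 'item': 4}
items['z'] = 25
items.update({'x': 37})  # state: {'count': 9, 'item': 4, 'z': 25, 'x': 37}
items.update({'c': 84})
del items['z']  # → {'count': 9, 'item': 4, 'x': 37, 'c': 84}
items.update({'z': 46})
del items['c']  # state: {'count': 9, 'item': 4, 'x': 37, 'z': 46}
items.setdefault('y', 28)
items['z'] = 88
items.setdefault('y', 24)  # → 28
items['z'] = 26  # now {'count': 9, 'item': 4, 'x': 37, 'z': 26, 'y': 28}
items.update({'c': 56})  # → {'count': 9, 'item': 4, 'x': 37, 'z': 26, 'y': 28, 'c': 56}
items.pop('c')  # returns 56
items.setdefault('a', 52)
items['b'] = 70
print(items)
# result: {'count': 9, 'item': 4, 'x': 37, 'z': 26, 'y': 28, 'a': 52, 'b': 70}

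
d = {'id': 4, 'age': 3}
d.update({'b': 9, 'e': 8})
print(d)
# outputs {'id': 4, 'age': 3, 'b': 9, 'e': 8}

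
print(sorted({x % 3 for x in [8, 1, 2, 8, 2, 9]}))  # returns [0, 1, 2]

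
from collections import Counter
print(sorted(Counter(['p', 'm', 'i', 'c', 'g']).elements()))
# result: ['c', 'g', 'i', 'm', 'p']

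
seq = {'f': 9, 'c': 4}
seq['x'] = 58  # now {'f': 9, 'c': 4, 'x': 58}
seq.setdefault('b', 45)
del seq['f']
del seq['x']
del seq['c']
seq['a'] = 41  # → {'b': 45, 'a': 41}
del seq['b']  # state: {'a': 41}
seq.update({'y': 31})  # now {'a': 41, 'y': 31}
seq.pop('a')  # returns 41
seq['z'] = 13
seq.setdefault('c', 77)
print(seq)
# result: {'y': 31, 'z': 13, 'c': 77}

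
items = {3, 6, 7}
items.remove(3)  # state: {6, 7}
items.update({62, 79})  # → {6, 7, 62, 79}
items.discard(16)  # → {6, 7, 62, 79}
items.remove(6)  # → {7, 62, 79}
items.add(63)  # {7, 62, 63, 79}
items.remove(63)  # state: {7, 62, 79}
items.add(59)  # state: {7, 59, 62, 79}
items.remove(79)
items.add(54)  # {7, 54, 59, 62}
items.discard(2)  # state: {7, 54, 59, 62}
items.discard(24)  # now {7, 54, 59, 62}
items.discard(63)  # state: {7, 54, 59, 62}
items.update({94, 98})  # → {7, 54, 59, 62, 94, 98}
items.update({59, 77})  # {7, 54, 59, 62, 77, 94, 98}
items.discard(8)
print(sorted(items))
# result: [7, 54, 59, 62, 77, 94, 98]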